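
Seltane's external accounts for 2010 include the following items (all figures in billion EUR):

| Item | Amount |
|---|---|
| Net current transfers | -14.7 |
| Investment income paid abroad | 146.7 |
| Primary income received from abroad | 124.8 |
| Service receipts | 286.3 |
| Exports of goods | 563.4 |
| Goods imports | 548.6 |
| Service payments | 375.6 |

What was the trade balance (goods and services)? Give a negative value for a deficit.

Goods balance = 563.4 - 548.6 = 14.8
Services balance = 286.3 - 375.6 = -89.3
Trade balance (goods + services) = 14.8 + (-89.3) = -74.5

-74.5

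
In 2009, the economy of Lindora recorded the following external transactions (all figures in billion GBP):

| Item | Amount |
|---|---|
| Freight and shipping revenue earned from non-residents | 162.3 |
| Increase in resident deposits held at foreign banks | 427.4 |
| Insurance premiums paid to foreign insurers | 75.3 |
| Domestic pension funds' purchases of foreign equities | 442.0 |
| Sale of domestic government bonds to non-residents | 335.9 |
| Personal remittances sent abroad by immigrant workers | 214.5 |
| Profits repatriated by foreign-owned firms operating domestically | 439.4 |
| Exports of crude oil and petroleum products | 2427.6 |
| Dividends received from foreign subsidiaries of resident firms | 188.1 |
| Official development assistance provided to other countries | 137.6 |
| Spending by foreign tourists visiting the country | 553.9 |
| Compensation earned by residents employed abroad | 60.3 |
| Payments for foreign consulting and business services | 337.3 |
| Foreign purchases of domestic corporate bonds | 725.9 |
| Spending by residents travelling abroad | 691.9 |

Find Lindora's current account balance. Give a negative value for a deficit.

Goods: 2427.6
Services: -337.3 - 75.3 + 553.9 - 691.9 + 162.3 = -388.3
Primary income: 188.1 + 60.3 - 439.4 = -191.0
Secondary income: -214.5 - 137.6 = -352.1
Current account = 2427.6 + (-388.3) + (-191.0) + (-352.1) = 1496.2
(Excluded from the current account — financial account: increase in resident deposits held at foreign banks 427.4, domestic pension funds' purchases of foreign equities 442.0, sale of domestic government bonds to non-residents 335.9, foreign purchases of domestic corporate bonds 725.9.)

1496.2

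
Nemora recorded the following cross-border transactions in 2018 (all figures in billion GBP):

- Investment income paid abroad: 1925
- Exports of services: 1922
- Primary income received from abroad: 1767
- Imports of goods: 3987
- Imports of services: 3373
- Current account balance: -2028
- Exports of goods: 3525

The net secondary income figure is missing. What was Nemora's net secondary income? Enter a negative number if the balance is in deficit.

43

Current account = goods balance + services balance + net primary income + net secondary income
Sum of the known components = -2071
Net secondary income = CA - (known components) = -2028 - (-2071) = 43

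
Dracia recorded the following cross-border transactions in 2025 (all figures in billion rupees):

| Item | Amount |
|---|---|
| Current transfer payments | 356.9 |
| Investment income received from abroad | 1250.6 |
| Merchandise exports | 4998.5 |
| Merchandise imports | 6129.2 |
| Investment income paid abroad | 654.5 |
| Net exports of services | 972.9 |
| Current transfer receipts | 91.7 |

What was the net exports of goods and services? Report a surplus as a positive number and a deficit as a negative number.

-157.8

Goods balance = 4998.5 - 6129.2 = -1130.7
Services balance = 972.9
Trade balance (goods + services) = -1130.7 + 972.9 = -157.8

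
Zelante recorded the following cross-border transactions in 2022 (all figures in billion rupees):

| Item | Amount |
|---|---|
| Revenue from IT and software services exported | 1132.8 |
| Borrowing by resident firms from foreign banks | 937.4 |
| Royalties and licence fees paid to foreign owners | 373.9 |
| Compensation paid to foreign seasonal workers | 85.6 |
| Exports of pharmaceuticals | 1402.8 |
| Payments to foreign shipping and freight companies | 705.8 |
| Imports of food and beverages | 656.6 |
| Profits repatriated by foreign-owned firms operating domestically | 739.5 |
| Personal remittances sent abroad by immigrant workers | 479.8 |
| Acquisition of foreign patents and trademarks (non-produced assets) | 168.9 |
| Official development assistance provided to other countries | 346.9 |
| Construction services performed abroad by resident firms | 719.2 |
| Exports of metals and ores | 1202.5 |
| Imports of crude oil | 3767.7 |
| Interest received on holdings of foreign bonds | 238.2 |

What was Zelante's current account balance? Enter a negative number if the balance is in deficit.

Goods: -3767.7 + 1402.8 - 656.6 + 1202.5 = -1819.0
Services: 719.2 + 1132.8 - 705.8 - 373.9 = 772.3
Primary income: -739.5 + 238.2 - 85.6 = -586.9
Secondary income: -346.9 - 479.8 = -826.7
Current account = (-1819.0) + 772.3 + (-586.9) + (-826.7) = -2460.3
(Excluded from the current account — financial account: borrowing by resident firms from foreign banks 937.4; capital account: acquisition of foreign patents and trademarks (non-produced assets) 168.9.)

-2460.3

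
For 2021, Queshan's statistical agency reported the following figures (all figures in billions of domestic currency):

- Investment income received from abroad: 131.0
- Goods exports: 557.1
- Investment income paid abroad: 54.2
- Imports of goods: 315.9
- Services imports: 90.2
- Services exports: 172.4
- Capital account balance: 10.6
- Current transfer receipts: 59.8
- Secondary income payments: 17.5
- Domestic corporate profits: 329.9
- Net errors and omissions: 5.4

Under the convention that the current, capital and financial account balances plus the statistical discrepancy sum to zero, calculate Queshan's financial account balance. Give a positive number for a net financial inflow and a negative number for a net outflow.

Goods balance = 557.1 - 315.9 = 241.2
Services balance = 172.4 - 90.2 = 82.2
Trade balance (goods + services) = 241.2 + 82.2 = 323.4
Net primary income = 131.0 - 54.2 = 76.8
Net secondary income = 59.8 - 17.5 = 42.3
Current account = 323.4 + 76.8 + 42.3 = 442.5
Financial account = -(442.5 + 10.6 + 5.4) = -458.5

-458.5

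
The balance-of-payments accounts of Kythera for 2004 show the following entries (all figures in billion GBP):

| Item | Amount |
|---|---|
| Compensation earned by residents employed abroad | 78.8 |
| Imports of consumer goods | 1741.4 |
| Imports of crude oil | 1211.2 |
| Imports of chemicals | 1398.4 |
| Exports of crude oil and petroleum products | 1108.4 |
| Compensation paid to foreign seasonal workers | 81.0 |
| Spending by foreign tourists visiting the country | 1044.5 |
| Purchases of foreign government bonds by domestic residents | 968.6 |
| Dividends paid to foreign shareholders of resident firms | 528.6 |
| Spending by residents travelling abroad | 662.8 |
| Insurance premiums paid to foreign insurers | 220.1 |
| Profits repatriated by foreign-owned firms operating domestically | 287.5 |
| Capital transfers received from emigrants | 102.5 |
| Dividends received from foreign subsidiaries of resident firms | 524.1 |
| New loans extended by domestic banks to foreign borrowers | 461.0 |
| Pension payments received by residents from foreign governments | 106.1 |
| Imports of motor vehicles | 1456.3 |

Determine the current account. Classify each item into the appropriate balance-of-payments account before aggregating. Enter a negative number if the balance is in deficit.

-4725.4

Goods: 1108.4 - 1456.3 - 1741.4 - 1211.2 - 1398.4 = -4698.9
Services: -662.8 - 220.1 + 1044.5 = 161.6
Primary income: -81.0 + 78.8 - 528.6 - 287.5 + 524.1 = -294.2
Secondary income: 106.1
Current account = (-4698.9) + 161.6 + (-294.2) + 106.1 = -4725.4
(Excluded from the current account — financial account: purchases of foreign government bonds by domestic residents 968.6, new loans extended by domestic banks to foreign borrowers 461.0; capital account: capital transfers received from emigrants 102.5.)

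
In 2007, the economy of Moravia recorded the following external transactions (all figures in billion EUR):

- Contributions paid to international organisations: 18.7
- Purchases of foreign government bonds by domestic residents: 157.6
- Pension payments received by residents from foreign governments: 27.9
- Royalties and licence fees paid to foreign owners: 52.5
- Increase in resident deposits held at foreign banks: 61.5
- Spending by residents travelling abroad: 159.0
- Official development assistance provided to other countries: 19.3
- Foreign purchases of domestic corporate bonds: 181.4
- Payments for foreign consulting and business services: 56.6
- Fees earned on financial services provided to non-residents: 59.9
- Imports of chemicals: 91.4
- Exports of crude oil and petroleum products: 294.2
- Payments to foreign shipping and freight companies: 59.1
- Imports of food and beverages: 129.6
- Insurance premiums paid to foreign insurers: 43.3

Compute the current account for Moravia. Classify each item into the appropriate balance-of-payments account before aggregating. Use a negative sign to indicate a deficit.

-247.5

Goods: 294.2 - 129.6 - 91.4 = 73.2
Services: -56.6 - 159.0 - 43.3 + 59.9 - 52.5 - 59.1 = -310.6
Secondary income: -19.3 - 18.7 + 27.9 = -10.1
Current account = 73.2 + (-310.6) + (-10.1) = -247.5
(Excluded from the current account — financial account: purchases of foreign government bonds by domestic residents 157.6, increase in resident deposits held at foreign banks 61.5, foreign purchases of domestic corporate bonds 181.4.)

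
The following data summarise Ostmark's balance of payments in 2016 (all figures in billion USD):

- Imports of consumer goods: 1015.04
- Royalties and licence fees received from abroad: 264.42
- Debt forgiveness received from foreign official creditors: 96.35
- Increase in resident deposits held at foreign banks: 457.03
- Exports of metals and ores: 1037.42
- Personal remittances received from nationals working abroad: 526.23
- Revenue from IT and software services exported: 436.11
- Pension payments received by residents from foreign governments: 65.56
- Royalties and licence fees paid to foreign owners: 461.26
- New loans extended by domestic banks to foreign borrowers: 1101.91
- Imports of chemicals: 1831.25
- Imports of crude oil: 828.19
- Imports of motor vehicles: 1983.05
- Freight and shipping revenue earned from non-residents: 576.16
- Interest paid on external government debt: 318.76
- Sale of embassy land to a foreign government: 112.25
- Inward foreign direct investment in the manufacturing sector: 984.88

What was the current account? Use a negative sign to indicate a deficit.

-3531.65

Goods: -1983.05 - 828.19 - 1831.25 - 1015.04 + 1037.42 = -4620.11
Services: -461.26 + 264.42 + 436.11 + 576.16 = 815.43
Primary income: -318.76
Secondary income: 65.56 + 526.23 = 591.79
Current account = (-4620.11) + 815.43 + (-318.76) + 591.79 = -3531.65
(Excluded from the current account — capital account: debt forgiveness received from foreign official creditors 96.35, sale of embassy land to a foreign government 112.25; financial account: increase in resident deposits held at foreign banks 457.03, new loans extended by domestic banks to foreign borrowers 1101.91, inward foreign direct investment in the manufacturing sector 984.88.)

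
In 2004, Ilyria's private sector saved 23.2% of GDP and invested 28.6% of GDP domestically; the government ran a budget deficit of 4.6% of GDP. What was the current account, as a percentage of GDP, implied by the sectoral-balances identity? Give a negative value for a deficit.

By the sectoral-balances identity, CA = (S_private - I) + (T - G).
Private balance = 23.2 - 28.6 = -5.4
Government balance (T - G) = -4.6
CA = -5.4 + (-4.6) = -10.0

-10.0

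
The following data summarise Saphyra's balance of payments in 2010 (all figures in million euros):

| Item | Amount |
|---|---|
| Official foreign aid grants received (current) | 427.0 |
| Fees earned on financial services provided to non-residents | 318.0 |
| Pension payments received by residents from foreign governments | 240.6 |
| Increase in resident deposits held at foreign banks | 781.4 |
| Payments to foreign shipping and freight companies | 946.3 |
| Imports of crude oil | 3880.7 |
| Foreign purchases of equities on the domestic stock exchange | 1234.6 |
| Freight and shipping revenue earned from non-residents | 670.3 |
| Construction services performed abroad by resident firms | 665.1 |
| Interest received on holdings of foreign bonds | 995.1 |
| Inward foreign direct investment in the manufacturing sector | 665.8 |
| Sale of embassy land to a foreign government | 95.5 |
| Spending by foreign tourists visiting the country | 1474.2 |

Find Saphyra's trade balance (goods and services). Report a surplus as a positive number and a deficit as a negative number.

Goods: -3880.7
Services: -946.3 + 670.3 + 1474.2 + 665.1 + 318.0 = 2181.3
Trade balance = -3880.7 + 2181.3 = -1699.4
(Excluded from the trade balance — secondary income: official foreign aid grants received (current) 427.0, pension payments received by residents from foreign governments 240.6; financial account: increase in resident deposits held at foreign banks 781.4, foreign purchases of equities on the domestic stock exchange 1234.6, inward foreign direct investment in the manufacturing sector 665.8; primary income: interest received on holdings of foreign bonds 995.1; capital account: sale of embassy land to a foreign government 95.5.)

-1699.4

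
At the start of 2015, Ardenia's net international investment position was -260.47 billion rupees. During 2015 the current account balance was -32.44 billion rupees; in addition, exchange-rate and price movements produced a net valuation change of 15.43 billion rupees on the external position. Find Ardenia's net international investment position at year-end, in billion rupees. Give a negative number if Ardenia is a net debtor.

Change in NIIP = current account + net valuation change = -32.44 + 15.43 = -17.01
End-of-year NIIP = -260.47 + (-17.01) = -277.48

-277.48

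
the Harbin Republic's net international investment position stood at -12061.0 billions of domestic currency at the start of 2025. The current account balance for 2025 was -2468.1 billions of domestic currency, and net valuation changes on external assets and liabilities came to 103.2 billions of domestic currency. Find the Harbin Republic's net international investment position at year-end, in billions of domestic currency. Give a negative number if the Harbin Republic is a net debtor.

-14425.9

Change in NIIP = current account + net valuation change = -2468.1 + 103.2 = -2364.9
End-of-year NIIP = -12061.0 + (-2364.9) = -14425.9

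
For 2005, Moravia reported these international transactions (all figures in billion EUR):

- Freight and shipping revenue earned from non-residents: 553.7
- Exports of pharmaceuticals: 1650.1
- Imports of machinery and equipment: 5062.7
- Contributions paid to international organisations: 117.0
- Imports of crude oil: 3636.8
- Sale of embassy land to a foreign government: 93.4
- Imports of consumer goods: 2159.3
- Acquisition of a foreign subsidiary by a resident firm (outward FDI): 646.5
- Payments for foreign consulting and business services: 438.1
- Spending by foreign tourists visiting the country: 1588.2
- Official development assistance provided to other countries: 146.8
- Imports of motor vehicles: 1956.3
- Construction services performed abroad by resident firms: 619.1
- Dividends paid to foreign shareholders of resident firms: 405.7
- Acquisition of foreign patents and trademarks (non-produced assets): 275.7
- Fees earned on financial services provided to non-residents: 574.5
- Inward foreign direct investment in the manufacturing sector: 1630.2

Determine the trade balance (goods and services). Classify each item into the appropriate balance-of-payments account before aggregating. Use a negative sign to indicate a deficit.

-8267.6

Goods: -5062.7 - 3636.8 - 2159.3 + 1650.1 - 1956.3 = -11165.0
Services: 574.5 + 553.7 + 1588.2 + 619.1 - 438.1 = 2897.4
Trade balance = -11165.0 + 2897.4 = -8267.6
(Excluded from the trade balance — secondary income: contributions paid to international organisations 117.0, official development assistance provided to other countries 146.8; capital account: sale of embassy land to a foreign government 93.4, acquisition of foreign patents and trademarks (non-produced assets) 275.7; financial account: acquisition of a foreign subsidiary by a resident firm (outward FDI) 646.5, inward foreign direct investment in the manufacturing sector 1630.2; primary income: dividends paid to foreign shareholders of resident firms 405.7.)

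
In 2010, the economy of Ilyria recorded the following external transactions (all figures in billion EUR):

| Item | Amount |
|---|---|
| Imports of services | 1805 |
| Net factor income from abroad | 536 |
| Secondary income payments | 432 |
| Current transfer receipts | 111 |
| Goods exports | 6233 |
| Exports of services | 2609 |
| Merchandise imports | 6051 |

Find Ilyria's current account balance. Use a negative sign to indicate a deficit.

1201

Goods balance = 6233 - 6051 = 182
Services balance = 2609 - 1805 = 804
Trade balance (goods + services) = 182 + 804 = 986
Net primary income = 536
Net secondary income = 111 - 432 = -321
Current account = 986 + 536 + (-321) = 1201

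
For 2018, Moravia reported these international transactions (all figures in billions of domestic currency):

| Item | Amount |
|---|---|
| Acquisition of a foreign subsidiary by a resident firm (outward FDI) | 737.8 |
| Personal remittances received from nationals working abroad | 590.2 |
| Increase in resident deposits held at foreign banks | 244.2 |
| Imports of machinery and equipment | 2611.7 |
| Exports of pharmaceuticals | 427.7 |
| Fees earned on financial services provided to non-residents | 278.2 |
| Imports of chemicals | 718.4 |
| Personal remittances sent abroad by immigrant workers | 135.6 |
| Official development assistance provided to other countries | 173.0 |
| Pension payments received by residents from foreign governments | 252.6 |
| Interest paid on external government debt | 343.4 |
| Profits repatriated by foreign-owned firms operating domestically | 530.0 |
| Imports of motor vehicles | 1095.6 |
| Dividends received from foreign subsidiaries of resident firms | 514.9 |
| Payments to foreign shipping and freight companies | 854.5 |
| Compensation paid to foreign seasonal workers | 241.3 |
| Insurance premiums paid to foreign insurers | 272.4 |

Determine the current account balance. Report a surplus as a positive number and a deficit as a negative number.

Goods: -2611.7 - 1095.6 - 718.4 + 427.7 = -3998.0
Services: -854.5 + 278.2 - 272.4 = -848.7
Primary income: -530.0 + 514.9 - 343.4 - 241.3 = -599.8
Secondary income: -135.6 - 173.0 + 252.6 + 590.2 = 534.2
Current account = (-3998.0) + (-848.7) + (-599.8) + 534.2 = -4912.3
(Excluded from the current account — financial account: acquisition of a foreign subsidiary by a resident firm (outward FDI) 737.8, increase in resident deposits held at foreign banks 244.2.)

-4912.3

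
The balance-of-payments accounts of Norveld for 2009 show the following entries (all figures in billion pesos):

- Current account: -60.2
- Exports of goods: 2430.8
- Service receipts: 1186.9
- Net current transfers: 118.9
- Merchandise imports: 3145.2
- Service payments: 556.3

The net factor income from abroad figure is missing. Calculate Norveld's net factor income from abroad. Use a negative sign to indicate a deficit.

-95.3

Current account = goods balance + services balance + net primary income + net secondary income
Sum of the known components = 35.1
Net factor income from abroad = CA - (known components) = -60.2 - 35.1 = -95.3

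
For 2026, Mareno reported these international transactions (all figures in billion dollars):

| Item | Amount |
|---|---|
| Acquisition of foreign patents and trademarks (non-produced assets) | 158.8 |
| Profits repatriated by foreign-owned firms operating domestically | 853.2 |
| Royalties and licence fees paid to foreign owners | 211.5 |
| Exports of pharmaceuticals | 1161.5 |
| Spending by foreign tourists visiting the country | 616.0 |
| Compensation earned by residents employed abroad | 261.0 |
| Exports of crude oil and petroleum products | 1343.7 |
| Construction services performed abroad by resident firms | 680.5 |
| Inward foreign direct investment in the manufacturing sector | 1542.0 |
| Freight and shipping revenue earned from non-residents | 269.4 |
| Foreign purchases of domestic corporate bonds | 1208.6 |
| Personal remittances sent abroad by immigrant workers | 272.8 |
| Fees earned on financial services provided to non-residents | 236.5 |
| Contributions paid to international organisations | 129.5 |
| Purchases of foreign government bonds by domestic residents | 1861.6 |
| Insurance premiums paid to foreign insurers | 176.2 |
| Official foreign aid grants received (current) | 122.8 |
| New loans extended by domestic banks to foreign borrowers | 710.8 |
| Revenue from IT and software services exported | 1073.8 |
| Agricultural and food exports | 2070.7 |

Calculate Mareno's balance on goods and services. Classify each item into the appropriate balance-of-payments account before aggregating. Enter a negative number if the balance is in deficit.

Goods: 1343.7 + 1161.5 + 2070.7 = 4575.9
Services: 269.4 - 211.5 + 616.0 - 176.2 + 1073.8 + 680.5 + 236.5 = 2488.5
Trade balance = 4575.9 + 2488.5 = 7064.4
(Excluded from the trade balance — capital account: acquisition of foreign patents and trademarks (non-produced assets) 158.8; primary income: profits repatriated by foreign-owned firms operating domestically 853.2, compensation earned by residents employed abroad 261.0; financial account: inward foreign direct investment in the manufacturing sector 1542.0, foreign purchases of domestic corporate bonds 1208.6, purchases of foreign government bonds by domestic residents 1861.6, new loans extended by domestic banks to foreign borrowers 710.8; secondary income: personal remittances sent abroad by immigrant workers 272.8, contributions paid to international organisations 129.5, official foreign aid grants received (current) 122.8.)

7064.4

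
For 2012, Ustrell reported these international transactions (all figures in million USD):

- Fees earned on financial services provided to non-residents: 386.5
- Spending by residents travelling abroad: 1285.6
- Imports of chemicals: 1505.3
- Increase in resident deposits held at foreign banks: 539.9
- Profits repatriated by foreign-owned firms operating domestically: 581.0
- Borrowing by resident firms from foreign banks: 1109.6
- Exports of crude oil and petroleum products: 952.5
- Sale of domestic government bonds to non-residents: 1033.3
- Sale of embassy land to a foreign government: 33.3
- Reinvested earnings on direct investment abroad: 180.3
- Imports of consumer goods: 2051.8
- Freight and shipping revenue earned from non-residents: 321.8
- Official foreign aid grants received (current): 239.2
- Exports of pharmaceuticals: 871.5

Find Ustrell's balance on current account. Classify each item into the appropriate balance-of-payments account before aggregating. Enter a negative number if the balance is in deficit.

-2471.9

Goods: 952.5 - 1505.3 - 2051.8 + 871.5 = -1733.1
Services: 321.8 - 1285.6 + 386.5 = -577.3
Primary income: 180.3 - 581.0 = -400.7
Secondary income: 239.2
Current account = (-1733.1) + (-577.3) + (-400.7) + 239.2 = -2471.9
(Excluded from the current account — financial account: increase in resident deposits held at foreign banks 539.9, borrowing by resident firms from foreign banks 1109.6, sale of domestic government bonds to non-residents 1033.3; capital account: sale of embassy land to a foreign government 33.3.)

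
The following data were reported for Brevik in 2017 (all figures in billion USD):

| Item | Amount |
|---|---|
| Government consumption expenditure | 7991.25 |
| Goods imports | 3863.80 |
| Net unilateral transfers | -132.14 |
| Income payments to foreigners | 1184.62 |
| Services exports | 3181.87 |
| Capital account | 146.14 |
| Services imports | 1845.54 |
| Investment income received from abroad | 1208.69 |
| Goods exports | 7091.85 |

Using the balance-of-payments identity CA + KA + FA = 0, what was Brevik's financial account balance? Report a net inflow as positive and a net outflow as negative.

-4602.45

Goods balance = 7091.85 - 3863.80 = 3228.05
Services balance = 3181.87 - 1845.54 = 1336.33
Trade balance (goods + services) = 3228.05 + 1336.33 = 4564.38
Net primary income = 1208.69 - 1184.62 = 24.07
Net secondary income = -132.14
Current account = 4564.38 + 24.07 + (-132.14) = 4456.31
Financial account = -(4456.31 + 146.14) = -4602.45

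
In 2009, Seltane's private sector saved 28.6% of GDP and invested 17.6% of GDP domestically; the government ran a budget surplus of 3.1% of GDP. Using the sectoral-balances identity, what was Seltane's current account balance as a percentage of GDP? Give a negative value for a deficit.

14.1

By the sectoral-balances identity, CA = (S_private - I) + (T - G).
Private balance = 28.6 - 17.6 = 11.0
Government balance (T - G) = 3.1
CA = 11.0 + 3.1 = 14.1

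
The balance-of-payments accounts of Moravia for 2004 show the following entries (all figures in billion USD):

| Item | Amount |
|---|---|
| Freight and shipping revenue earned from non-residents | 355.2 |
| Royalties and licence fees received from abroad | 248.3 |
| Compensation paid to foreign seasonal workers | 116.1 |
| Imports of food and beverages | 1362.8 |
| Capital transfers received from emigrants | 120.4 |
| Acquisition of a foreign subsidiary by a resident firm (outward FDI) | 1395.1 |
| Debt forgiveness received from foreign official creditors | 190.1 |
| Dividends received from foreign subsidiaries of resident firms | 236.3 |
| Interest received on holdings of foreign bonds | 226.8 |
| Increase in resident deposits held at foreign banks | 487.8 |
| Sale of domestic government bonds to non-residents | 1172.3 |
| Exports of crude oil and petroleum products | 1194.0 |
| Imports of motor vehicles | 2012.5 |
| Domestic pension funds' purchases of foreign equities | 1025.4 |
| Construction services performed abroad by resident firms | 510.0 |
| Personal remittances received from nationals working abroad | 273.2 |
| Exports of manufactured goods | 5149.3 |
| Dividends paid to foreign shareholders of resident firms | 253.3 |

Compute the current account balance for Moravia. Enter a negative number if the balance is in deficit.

4448.4

Goods: -2012.5 + 5149.3 + 1194.0 - 1362.8 = 2968.0
Services: 510.0 + 248.3 + 355.2 = 1113.5
Primary income: -116.1 + 236.3 + 226.8 - 253.3 = 93.7
Secondary income: 273.2
Current account = 2968.0 + 1113.5 + 93.7 + 273.2 = 4448.4
(Excluded from the current account — capital account: capital transfers received from emigrants 120.4, debt forgiveness received from foreign official creditors 190.1; financial account: acquisition of a foreign subsidiary by a resident firm (outward FDI) 1395.1, increase in resident deposits held at foreign banks 487.8, sale of domestic government bonds to non-residents 1172.3, domestic pension funds' purchases of foreign equities 1025.4.)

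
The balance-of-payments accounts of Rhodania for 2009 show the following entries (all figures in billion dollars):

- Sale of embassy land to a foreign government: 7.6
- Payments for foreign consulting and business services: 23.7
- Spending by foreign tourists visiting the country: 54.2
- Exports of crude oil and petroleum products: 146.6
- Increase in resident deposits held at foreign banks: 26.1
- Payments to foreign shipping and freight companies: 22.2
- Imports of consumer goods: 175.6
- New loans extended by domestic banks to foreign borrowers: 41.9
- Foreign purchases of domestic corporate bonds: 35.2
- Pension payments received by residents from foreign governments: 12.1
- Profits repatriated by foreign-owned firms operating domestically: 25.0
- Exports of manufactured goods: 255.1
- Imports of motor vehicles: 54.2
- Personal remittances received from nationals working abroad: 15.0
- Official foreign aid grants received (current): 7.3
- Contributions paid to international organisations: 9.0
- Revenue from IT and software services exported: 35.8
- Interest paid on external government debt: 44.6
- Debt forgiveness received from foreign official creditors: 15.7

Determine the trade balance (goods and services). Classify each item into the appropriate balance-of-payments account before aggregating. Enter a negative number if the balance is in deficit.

Goods: -54.2 + 146.6 - 175.6 + 255.1 = 171.9
Services: -22.2 - 23.7 + 35.8 + 54.2 = 44.1
Trade balance = 171.9 + 44.1 = 216.0
(Excluded from the trade balance — capital account: sale of embassy land to a foreign government 7.6, debt forgiveness received from foreign official creditors 15.7; financial account: increase in resident deposits held at foreign banks 26.1, new loans extended by domestic banks to foreign borrowers 41.9, foreign purchases of domestic corporate bonds 35.2; secondary income: pension payments received by residents from foreign governments 12.1, personal remittances received from nationals working abroad 15.0, official foreign aid grants received (current) 7.3, contributions paid to international organisations 9.0; primary income: profits repatriated by foreign-owned firms operating domestically 25.0, interest paid on external government debt 44.6.)

216.0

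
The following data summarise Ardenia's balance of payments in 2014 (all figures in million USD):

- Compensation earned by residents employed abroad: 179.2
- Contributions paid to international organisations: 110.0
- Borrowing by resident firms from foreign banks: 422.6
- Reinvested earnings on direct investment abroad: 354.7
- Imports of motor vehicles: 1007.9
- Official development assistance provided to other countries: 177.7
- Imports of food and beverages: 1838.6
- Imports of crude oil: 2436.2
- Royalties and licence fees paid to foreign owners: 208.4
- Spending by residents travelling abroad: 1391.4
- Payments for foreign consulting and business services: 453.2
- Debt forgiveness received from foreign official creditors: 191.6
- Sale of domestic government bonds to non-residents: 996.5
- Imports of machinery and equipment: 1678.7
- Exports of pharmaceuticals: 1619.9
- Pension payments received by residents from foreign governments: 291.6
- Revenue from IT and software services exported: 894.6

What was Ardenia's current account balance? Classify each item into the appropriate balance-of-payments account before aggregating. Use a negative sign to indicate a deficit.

Goods: 1619.9 - 2436.2 - 1838.6 - 1007.9 - 1678.7 = -5341.5
Services: 894.6 - 1391.4 - 453.2 - 208.4 = -1158.4
Primary income: 354.7 + 179.2 = 533.9
Secondary income: 291.6 - 110.0 - 177.7 = 3.9
Current account = (-5341.5) + (-1158.4) + 533.9 + 3.9 = -5962.1
(Excluded from the current account — financial account: borrowing by resident firms from foreign banks 422.6, sale of domestic government bonds to non-residents 996.5; capital account: debt forgiveness received from foreign official creditors 191.6.)

-5962.1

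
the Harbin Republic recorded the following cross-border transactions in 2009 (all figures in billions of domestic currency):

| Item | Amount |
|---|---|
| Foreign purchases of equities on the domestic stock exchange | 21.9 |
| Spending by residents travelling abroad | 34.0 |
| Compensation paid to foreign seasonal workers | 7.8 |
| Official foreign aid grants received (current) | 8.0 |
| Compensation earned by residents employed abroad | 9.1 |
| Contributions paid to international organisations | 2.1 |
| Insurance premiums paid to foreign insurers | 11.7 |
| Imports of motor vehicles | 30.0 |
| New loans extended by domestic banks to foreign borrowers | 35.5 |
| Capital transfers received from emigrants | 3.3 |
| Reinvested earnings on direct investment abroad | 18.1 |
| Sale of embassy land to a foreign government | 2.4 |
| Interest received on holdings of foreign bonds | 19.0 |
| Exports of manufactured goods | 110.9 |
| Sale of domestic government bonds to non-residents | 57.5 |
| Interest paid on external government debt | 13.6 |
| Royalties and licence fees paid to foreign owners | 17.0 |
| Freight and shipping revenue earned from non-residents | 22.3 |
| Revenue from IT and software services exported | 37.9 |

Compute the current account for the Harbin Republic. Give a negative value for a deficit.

Goods: 110.9 - 30.0 = 80.9
Services: 37.9 - 34.0 - 17.0 + 22.3 - 11.7 = -2.5
Primary income: -13.6 + 9.1 - 7.8 + 19.0 + 18.1 = 24.8
Secondary income: 8.0 - 2.1 = 5.9
Current account = 80.9 + (-2.5) + 24.8 + 5.9 = 109.1
(Excluded from the current account — financial account: foreign purchases of equities on the domestic stock exchange 21.9, new loans extended by domestic banks to foreign borrowers 35.5, sale of domestic government bonds to non-residents 57.5; capital account: capital transfers received from emigrants 3.3, sale of embassy land to a foreign government 2.4.)

109.1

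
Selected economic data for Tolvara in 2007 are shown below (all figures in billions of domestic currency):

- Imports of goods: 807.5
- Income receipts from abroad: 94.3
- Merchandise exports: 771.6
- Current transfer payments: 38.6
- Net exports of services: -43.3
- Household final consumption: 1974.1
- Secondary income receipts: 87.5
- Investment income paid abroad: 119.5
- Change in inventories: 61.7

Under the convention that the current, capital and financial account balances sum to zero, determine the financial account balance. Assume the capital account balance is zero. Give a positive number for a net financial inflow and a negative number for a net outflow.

55.5

Goods balance = 771.6 - 807.5 = -35.9
Services balance = -43.3
Trade balance (goods + services) = -35.9 + (-43.3) = -79.2
Net primary income = 94.3 - 119.5 = -25.2
Net secondary income = 87.5 - 38.6 = 48.9
Current account = -79.2 + (-25.2) + 48.9 = -55.5
Financial account = -(-55.5) = 55.5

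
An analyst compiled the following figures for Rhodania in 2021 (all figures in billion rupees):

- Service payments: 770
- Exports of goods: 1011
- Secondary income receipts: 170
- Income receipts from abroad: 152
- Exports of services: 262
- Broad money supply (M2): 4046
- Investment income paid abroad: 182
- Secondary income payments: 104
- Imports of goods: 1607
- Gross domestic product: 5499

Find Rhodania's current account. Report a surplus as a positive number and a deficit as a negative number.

Goods balance = 1011 - 1607 = -596
Services balance = 262 - 770 = -508
Trade balance (goods + services) = -596 + (-508) = -1104
Net primary income = 152 - 182 = -30
Net secondary income = 170 - 104 = 66
Current account = -1104 + (-30) + 66 = -1068

-1068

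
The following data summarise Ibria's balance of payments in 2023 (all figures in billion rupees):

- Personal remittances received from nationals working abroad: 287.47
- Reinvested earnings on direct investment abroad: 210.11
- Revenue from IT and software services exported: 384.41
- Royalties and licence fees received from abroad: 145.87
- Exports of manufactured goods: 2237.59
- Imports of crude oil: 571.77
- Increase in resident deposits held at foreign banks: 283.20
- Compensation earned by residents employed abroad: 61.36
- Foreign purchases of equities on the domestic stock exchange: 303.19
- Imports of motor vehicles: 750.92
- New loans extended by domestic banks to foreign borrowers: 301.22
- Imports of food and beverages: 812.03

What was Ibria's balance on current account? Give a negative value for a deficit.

1192.09

Goods: -750.92 - 812.03 + 2237.59 - 571.77 = 102.87
Services: 145.87 + 384.41 = 530.28
Primary income: 210.11 + 61.36 = 271.47
Secondary income: 287.47
Current account = 102.87 + 530.28 + 271.47 + 287.47 = 1192.09
(Excluded from the current account — financial account: increase in resident deposits held at foreign banks 283.20, foreign purchases of equities on the domestic stock exchange 303.19, new loans extended by domestic banks to foreign borrowers 301.22.)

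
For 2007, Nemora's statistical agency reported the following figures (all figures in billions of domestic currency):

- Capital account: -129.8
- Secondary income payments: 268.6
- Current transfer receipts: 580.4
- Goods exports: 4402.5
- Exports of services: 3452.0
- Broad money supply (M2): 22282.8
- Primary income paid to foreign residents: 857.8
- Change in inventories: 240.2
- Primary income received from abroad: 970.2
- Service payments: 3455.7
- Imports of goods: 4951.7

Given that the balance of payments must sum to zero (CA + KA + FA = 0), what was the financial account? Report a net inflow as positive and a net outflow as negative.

258.5

Goods balance = 4402.5 - 4951.7 = -549.2
Services balance = 3452.0 - 3455.7 = -3.7
Trade balance (goods + services) = -549.2 + (-3.7) = -552.9
Net primary income = 970.2 - 857.8 = 112.4
Net secondary income = 580.4 - 268.6 = 311.8
Current account = -552.9 + 112.4 + 311.8 = -128.7
Financial account = -(-128.7 + (-129.8)) = 258.5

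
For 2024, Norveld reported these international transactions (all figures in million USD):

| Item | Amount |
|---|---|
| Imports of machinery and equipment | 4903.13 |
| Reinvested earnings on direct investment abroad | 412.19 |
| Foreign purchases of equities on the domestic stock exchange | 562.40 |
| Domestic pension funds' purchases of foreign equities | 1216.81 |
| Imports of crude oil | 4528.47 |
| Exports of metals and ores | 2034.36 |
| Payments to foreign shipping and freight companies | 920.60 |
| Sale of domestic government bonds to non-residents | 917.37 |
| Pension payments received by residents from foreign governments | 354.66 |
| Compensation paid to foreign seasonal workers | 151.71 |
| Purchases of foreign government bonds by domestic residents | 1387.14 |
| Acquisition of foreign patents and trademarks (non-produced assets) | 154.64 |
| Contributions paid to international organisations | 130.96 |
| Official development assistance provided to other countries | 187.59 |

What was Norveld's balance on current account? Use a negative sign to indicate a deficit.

Goods: -4903.13 - 4528.47 + 2034.36 = -7397.24
Services: -920.60
Primary income: 412.19 - 151.71 = 260.48
Secondary income: 354.66 - 187.59 - 130.96 = 36.11
Current account = (-7397.24) + (-920.60) + 260.48 + 36.11 = -8021.25
(Excluded from the current account — financial account: foreign purchases of equities on the domestic stock exchange 562.40, domestic pension funds' purchases of foreign equities 1216.81, sale of domestic government bonds to non-residents 917.37, purchases of foreign government bonds by domestic residents 1387.14; capital account: acquisition of foreign patents and trademarks (non-produced assets) 154.64.)

-8021.25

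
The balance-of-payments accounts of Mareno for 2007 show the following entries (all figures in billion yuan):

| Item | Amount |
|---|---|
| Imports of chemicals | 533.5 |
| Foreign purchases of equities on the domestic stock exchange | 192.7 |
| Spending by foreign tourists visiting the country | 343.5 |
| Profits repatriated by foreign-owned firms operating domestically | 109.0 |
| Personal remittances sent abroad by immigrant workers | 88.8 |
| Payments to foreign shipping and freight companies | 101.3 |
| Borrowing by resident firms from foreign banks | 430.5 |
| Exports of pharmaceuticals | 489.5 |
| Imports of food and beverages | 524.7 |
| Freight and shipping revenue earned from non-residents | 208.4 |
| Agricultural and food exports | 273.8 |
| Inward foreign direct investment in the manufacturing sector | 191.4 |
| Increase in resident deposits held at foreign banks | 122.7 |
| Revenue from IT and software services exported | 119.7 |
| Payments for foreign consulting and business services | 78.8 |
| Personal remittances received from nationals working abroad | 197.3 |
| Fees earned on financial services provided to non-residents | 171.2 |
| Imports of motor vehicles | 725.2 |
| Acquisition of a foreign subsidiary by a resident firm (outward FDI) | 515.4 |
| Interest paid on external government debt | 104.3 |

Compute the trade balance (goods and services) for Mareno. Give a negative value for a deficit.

-357.4

Goods: -524.7 + 273.8 - 533.5 - 725.2 + 489.5 = -1020.1
Services: 171.2 + 208.4 + 343.5 + 119.7 - 78.8 - 101.3 = 662.7
Trade balance = -1020.1 + 662.7 = -357.4
(Excluded from the trade balance — financial account: foreign purchases of equities on the domestic stock exchange 192.7, borrowing by resident firms from foreign banks 430.5, inward foreign direct investment in the manufacturing sector 191.4, increase in resident deposits held at foreign banks 122.7, acquisition of a foreign subsidiary by a resident firm (outward FDI) 515.4; primary income: profits repatriated by foreign-owned firms operating domestically 109.0, interest paid on external government debt 104.3; secondary income: personal remittances sent abroad by immigrant workers 88.8, personal remittances received from nationals working abroad 197.3.)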